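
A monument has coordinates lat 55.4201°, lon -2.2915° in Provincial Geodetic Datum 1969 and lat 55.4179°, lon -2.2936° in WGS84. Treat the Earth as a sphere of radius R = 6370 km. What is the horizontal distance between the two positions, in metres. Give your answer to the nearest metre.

Δφ = 55.4179° − 55.4201° = -0.0022°; Δλ = -2.2936° − -2.2915° = -0.0021°.
1° along a meridian = πR/180 = 111177 m.
ΔN = Δφ × 111177 = -244.6 m; ΔE = Δλ × 111177 × cos(55.4201°) = -0.0021 × 111177 × 0.567555 = -132.5 m.
Distance = √(ΔE² + ΔN²) = √((-132.5)² + (-244.6)²) = 278.2 m.

278 m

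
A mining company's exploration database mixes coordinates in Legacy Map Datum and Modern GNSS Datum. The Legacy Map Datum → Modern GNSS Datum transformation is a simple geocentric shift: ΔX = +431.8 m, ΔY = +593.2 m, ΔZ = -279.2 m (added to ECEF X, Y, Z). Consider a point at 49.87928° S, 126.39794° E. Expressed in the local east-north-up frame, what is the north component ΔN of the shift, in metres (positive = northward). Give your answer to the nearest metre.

ΔN = -11 m

The local north axis is (−sin φ cos λ, −sin φ sin λ, cos φ), giving ΔN = -195.933 + 365.120 − 179.917 = -10.73 m.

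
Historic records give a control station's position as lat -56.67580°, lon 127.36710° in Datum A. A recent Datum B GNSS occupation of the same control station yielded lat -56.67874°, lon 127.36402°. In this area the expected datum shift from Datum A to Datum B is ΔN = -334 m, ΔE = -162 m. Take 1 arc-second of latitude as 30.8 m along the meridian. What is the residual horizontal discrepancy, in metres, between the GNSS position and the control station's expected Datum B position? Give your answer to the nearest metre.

27 m

Observed coordinate differences: Δφ = -0.00294°, Δλ = -0.00308°.
Converting to metres (1° lat = 110880 m, cos φ = 0.549376): observed ΔN = -326.0 m, observed ΔE = -187.6 m.
Subtracting the expected shift leaves a residual of -326.0 − (-334) = 8.0 m north and -187.6 − (-162) = -25.6 m east.
Residual distance = √(8.0² + (-25.6)²) = 26.8 m.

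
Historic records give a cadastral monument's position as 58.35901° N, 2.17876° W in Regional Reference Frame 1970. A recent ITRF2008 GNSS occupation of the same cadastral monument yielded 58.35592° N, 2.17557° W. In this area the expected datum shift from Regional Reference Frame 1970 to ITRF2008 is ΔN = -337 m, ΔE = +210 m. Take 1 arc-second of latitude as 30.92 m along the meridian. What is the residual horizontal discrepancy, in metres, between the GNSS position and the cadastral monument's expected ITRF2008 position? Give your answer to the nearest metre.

25 m

Observed coordinate differences: Δφ = -0.00309°, Δλ = +0.00319°.
Converting to metres (1° lat = 111312 m, cos φ = 0.524595): observed ΔN = -344.0 m, observed ΔE = 186.3 m.
Subtracting the expected shift leaves a residual of -344.0 − (-337) = -7.0 m north and 186.3 − (210) = -23.7 m east.
Residual distance = √((-7.0)² + (-23.7)²) = 24.7 m.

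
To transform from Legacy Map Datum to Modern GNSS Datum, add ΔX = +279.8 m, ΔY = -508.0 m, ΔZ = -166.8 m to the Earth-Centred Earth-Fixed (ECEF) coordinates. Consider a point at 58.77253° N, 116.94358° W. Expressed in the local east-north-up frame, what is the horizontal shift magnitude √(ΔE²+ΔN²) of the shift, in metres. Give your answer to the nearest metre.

603 m

The local east axis at (φ, λ) is (−sin λ, cos λ, 0), so ΔE = −sin(-116.94358°)·279.8 + cos(-116.94358°)·(-508.0) = 479.61 m.
The local north axis is (−sin φ cos λ, −sin φ sin λ, cos φ), giving ΔN = 108.412 − 387.246 − 86.475 = -365.31 m.
Horizontal magnitude = √(ΔE² + ΔN²) = √(479.61² + (-365.31)²) = 602.89 m.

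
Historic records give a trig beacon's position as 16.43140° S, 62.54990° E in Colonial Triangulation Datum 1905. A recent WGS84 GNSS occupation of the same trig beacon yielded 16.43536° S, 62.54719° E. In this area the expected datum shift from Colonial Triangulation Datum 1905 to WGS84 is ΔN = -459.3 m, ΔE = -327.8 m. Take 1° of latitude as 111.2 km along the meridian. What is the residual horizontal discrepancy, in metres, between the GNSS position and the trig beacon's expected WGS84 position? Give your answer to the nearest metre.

Observed coordinate differences: Δφ = -0.00396°, Δλ = -0.00271°.
Converting to metres (1° lat = 111200 m, cos φ = 0.959159): observed ΔN = -440.4 m, observed ΔE = -289.0 m.
Subtracting the expected shift leaves a residual of -440.4 − (-459.3) = 18.9 m north and -289.0 − (-327.8) = 38.8 m east.
Residual distance = √(18.9² + 38.8²) = 43.1 m.

43 m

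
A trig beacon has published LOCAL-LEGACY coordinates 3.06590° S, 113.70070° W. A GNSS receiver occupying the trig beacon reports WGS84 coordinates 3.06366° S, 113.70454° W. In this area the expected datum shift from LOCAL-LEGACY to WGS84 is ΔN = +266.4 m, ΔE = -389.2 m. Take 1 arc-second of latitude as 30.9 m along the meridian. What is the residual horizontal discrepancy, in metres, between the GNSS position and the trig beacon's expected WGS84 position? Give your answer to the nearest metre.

41 m

Observed coordinate differences: Δφ = +0.00224°, Δλ = -0.00384°.
Converting to metres (1° lat = 111240 m, cos φ = 0.998569): observed ΔN = 249.2 m, observed ΔE = -426.6 m.
Subtracting the expected shift leaves a residual of 249.2 − (266.4) = -17.2 m north and -426.6 − (-389.2) = -37.4 m east.
Residual distance = √((-17.2)² + (-37.4)²) = 41.1 m.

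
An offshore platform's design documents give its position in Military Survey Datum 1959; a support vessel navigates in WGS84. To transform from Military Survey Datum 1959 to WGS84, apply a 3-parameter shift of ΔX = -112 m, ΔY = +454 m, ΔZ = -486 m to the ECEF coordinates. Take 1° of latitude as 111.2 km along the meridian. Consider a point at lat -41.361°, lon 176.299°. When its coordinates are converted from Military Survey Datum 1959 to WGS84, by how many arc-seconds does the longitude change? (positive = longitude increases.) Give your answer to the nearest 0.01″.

sin φ = -0.660801, cos φ = 0.750561, sin λ = 0.064550, cos λ = -0.997914.
East component: ΔE = −sin λ·ΔX + cos λ·ΔY = −(0.064550)(-112) + (-0.997914)(454) = -445.82 m.
1° of latitude spans 111200 m; at latitude φ, 1° of longitude spans that × cos φ = 83462.4 m, so Δλ = -445.82 / 83462.4 × 3600 = -19.230″.

Δλ = -19.23″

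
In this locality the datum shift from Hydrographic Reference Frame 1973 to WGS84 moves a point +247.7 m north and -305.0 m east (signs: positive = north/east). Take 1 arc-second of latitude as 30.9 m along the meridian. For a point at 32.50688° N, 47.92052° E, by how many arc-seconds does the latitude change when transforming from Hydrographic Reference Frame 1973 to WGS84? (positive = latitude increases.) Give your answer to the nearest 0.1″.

Δφ = 8.0″

1″ of latitude = 30.90 m, so Δφ = 247.7 / 30.90 = 8.016″.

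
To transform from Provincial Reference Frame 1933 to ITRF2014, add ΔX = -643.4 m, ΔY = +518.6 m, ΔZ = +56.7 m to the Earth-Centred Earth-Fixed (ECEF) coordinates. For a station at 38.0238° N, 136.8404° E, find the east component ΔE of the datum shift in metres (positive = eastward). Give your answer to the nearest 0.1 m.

The local east axis at (φ, λ) is (−sin λ, cos λ, 0), so ΔE = −sin(136.8404°)·(-643.4) + cos(136.8404°)·518.6 = 61.81 m.

ΔE = 61.8 m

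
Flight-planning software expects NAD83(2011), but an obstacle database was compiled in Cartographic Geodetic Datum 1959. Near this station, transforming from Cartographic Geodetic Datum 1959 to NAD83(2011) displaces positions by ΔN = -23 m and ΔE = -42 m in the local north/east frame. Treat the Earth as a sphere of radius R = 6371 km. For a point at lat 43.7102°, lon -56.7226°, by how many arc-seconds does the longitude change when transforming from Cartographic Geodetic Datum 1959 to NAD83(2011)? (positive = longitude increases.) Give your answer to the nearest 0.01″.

Δλ = -1.88″

At latitude 43.7102°, cos φ = 0.722844.
One radian of longitude at latitude φ spans R cos φ, so Δλ = ΔE / (R cos φ) = -42.0 / (6371000 × 0.722844) = -9.1200e-06 rad = -1.881″.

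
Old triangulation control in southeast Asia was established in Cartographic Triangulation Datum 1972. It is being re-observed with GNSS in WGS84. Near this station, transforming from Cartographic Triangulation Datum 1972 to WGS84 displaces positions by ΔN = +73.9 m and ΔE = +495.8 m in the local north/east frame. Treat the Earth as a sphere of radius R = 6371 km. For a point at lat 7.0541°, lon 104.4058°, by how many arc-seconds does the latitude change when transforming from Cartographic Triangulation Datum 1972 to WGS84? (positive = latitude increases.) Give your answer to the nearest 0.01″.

On a sphere of radius R, 1 rad of latitude = R, so Δφ = ΔN / R = 73.9 / 6371000 = 1.1599e-05 rad = 2.393″.

Δφ = 2.39″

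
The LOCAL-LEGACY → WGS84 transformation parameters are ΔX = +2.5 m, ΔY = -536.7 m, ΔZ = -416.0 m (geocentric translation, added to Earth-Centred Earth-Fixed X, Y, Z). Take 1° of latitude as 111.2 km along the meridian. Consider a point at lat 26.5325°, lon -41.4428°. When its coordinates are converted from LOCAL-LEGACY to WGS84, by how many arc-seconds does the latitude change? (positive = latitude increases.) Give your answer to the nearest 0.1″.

sin φ = 0.446705, cos φ = 0.894681, sin λ = -0.661872, cos λ = 0.749617.
North component: ΔN = −sin φ cos λ·ΔX − sin φ sin λ·ΔY + cos φ·ΔZ = −(0.446705)(0.749617)(2.5) − (0.446705)(-0.661872)(-536.7) + (0.894681)(-416.0) = -531.71 m.
1° of latitude spans 111200 m, so Δφ = -531.71 / 111200 × 3600 = -17.214″.

Δφ = -17.2″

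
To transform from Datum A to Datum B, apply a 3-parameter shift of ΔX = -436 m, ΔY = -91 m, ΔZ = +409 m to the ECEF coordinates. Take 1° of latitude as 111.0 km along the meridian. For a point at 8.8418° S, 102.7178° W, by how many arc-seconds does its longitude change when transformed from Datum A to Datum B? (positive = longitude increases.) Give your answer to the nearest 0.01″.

sin φ = -0.153707, cos φ = 0.988117, sin λ = -0.975466, cos λ = -0.220149.
East component: ΔE = −sin λ·ΔX + cos λ·ΔY = −(-0.975466)(-436) + (-0.220149)(-91) = -405.27 m.
1° of latitude spans 111000 m; at latitude φ, 1° of longitude spans that × cos φ = 109680.9 m, so Δλ = -405.27 / 109680.9 × 3600 = -13.302″.

Δλ = -13.30″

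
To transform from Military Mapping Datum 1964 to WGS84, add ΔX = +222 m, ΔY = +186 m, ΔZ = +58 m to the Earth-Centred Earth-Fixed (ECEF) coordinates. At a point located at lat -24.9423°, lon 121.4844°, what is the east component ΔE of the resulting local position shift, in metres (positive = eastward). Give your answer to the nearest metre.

ΔE = -286 m

At φ = -24.9423°, λ = 121.4844°: sin φ = -0.421705, cos φ = 0.906733, sin λ = 0.852782, cos λ = -0.522266.
ΔE = −sin λ·ΔX + cos λ·ΔY = −(0.852782)·(222) + (-0.522266)·(186) = -286.46 m.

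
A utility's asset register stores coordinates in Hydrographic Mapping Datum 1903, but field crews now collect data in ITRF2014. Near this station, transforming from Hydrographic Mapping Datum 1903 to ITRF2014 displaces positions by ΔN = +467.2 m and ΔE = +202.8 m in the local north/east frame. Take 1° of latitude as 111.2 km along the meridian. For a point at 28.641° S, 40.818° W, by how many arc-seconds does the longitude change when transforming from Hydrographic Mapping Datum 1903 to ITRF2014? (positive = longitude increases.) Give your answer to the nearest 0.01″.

Δλ = 7.48″

At latitude -28.641°, cos φ = 0.877640.
1° of longitude at this latitude = 111.2 × cos φ = 97.59 km, so Δλ = 202.8 / 97593.6 = 0.0020780° = 7.481″.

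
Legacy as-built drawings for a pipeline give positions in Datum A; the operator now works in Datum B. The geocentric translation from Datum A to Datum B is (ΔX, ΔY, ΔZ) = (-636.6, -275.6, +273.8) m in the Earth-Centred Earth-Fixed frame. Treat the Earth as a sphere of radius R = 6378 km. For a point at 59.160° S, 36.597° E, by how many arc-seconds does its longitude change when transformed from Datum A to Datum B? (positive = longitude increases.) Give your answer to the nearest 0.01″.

sin φ = -0.858602, cos φ = 0.512642, sin λ = 0.596183, cos λ = 0.802849.
East component: ΔE = −sin λ·ΔX + cos λ·ΔY = −(0.596183)(-636.6) + (0.802849)(-275.6) = 158.26 m.
1° of latitude spans πR/180 = 111317 m; at latitude φ, 1° of longitude spans that × cos φ = 57065.9 m, so Δλ = 158.26 / 57065.9 × 3600 = 9.984″.

Δλ = 9.98″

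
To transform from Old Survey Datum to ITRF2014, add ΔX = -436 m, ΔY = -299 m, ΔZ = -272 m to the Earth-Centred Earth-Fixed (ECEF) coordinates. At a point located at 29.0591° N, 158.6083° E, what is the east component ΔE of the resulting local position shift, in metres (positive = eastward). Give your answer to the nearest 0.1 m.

At φ = 29.0591°, λ = 158.6083°: sin φ = 0.485712, cos φ = 0.874119, sin λ = 0.364742, cos λ = -0.931109.
ΔE = −sin λ·ΔX + cos λ·ΔY = −(0.364742)·(-436) + (-0.931109)·(-299) = 437.43 m.

ΔE = 437.4 m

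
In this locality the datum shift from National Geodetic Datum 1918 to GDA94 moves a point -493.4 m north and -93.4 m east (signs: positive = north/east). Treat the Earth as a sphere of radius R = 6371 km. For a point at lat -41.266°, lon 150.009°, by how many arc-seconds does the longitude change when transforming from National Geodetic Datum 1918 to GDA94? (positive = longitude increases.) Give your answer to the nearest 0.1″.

Δλ = -4.0″

At latitude -41.266°, cos φ = 0.751656.
One radian of longitude at latitude φ spans R cos φ, so Δλ = ΔE / (R cos φ) = -93.4 / (6371000 × 0.751656) = -1.9504e-05 rad = -4.023″.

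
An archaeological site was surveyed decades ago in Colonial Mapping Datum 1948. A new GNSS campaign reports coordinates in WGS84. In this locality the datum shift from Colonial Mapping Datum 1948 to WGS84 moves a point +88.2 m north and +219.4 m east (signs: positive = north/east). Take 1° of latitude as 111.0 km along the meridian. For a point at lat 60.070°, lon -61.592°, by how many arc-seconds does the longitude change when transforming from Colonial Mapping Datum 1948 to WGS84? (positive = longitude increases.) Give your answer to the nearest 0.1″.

Δλ = 14.3″

At latitude 60.070°, cos φ = 0.498942.
1° of longitude at this latitude = 111.0 × cos φ = 55.38 km, so Δλ = 219.4 / 55382.5 = 0.0039615° = 14.262″.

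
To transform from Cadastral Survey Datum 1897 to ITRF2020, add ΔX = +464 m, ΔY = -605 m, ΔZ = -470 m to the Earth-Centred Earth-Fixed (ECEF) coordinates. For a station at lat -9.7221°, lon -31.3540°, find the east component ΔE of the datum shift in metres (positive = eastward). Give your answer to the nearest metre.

ΔE = -275 m

At φ = -9.7221°, λ = -31.3540°: sin φ = -0.168870, cos φ = 0.985638, sin λ = -0.520324, cos λ = 0.853969.
ΔE = −sin λ·ΔX + cos λ·ΔY = −(-0.520324)·(464) + (0.853969)·(-605) = -275.22 m.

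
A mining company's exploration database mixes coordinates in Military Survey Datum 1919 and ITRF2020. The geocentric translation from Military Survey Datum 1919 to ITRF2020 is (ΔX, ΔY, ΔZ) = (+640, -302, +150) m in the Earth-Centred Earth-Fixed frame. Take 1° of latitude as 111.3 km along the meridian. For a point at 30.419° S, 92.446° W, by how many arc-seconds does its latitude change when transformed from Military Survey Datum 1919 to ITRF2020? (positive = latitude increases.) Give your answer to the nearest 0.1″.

sin φ = -0.506320, cos φ = 0.862346, sin λ = -0.999089, cos λ = -0.042678.
North component: ΔN = −sin φ cos λ·ΔX − sin φ sin λ·ΔY + cos φ·ΔZ = −(-0.506320)(-0.042678)(640) − (-0.506320)(-0.999089)(-302) + (0.862346)(150) = 268.29 m.
1° of latitude spans 111300 m, so Δφ = 268.29 / 111300 × 3600 = 8.678″.

Δφ = 8.7″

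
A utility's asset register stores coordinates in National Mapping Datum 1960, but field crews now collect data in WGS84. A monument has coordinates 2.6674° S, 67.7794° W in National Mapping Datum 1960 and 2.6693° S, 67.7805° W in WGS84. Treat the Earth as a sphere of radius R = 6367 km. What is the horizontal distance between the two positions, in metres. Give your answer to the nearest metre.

Δφ = -2.6693° − -2.6674° = -0.0019°; Δλ = -67.7805° − -67.7794° = -0.0011°.
1° along a meridian = πR/180 = 111125 m.
ΔN = Δφ × 111125 = -211.1 m; ΔE = Δλ × 111125 × cos(-2.6674°) = -0.0011 × 111125 × 0.998917 = -122.1 m.
Distance = √(ΔE² + ΔN²) = √((-122.1)² + (-211.1)²) = 243.9 m.

244 m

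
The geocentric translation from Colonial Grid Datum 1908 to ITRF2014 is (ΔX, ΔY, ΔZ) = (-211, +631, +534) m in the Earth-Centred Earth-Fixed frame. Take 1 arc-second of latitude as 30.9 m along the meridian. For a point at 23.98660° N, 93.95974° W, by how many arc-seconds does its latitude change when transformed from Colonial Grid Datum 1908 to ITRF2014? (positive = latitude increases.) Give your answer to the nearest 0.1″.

Δφ = 23.9″

sin φ = 0.406523, cos φ = 0.913641, sin λ = -0.997613, cos λ = -0.069055.
North component: ΔN = −sin φ cos λ·ΔX − sin φ sin λ·ΔY + cos φ·ΔZ = −(0.406523)(-0.069055)(-211) − (0.406523)(-0.997613)(631) + (0.913641)(534) = 737.86 m.
1° of latitude spans 3600 × 30.90 = 111240 m, so Δφ = 737.86 / 111240 × 3600 = 23.879″.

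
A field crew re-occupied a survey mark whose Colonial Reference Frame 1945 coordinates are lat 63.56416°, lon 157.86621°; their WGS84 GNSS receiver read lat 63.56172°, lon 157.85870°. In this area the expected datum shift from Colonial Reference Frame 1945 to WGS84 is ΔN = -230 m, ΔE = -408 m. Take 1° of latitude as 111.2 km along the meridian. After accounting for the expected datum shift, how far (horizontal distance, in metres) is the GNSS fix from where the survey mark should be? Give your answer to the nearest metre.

Observed coordinate differences: Δφ = -0.00244°, Δλ = -0.00751°.
Converting to metres (1° lat = 111200 m, cos φ = 0.445195): observed ΔN = -271.3 m, observed ΔE = -371.8 m.
Subtracting the expected shift leaves a residual of -271.3 − (-230) = -41.3 m north and -371.8 − (-408) = 36.2 m east.
Residual distance = √((-41.3)² + 36.2²) = 54.9 m.

55 m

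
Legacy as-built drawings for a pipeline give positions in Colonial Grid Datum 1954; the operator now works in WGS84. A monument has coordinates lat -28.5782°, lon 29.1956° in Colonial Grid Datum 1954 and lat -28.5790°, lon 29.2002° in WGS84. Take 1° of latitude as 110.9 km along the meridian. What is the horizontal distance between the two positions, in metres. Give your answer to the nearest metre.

457 m

Δφ = -28.5790° − -28.5782° = -0.0008°; Δλ = 29.2002° − 29.1956° = +0.0046°.
ΔN = Δφ × 110900 = -88.7 m; ΔE = Δλ × 110900 × cos(-28.5782°) = +0.0046 × 110900 × 0.878165 = 448.0 m.
Distance = √(ΔE² + ΔN²) = √(448.0² + (-88.7)²) = 456.7 m.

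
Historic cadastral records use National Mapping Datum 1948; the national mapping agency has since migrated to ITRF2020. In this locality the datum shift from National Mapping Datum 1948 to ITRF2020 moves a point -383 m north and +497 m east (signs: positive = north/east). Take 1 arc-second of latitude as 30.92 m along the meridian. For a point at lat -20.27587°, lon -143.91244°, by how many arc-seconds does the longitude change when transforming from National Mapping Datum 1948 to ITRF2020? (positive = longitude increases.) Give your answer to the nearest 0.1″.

Δλ = 17.1″

At latitude -20.27587°, cos φ = 0.938035.
1″ of longitude at this latitude = 30.92 × cos φ = 29.0040 m, so Δλ = 497.0 / 29.0040 = 17.136″.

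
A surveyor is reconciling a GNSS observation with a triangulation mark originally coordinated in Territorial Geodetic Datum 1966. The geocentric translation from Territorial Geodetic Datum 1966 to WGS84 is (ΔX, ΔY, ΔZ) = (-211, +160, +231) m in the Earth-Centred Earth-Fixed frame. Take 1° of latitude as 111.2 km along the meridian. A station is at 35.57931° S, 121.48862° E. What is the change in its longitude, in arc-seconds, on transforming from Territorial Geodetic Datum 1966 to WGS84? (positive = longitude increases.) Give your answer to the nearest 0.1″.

Δλ = 3.8″

sin φ = -0.581829, cos φ = 0.813311, sin λ = 0.852744, cos λ = -0.522329.
East component: ΔE = −sin λ·ΔX + cos λ·ΔY = −(0.852744)(-211) + (-0.522329)(160) = 96.36 m.
1° of latitude spans 111200 m; at latitude φ, 1° of longitude spans that × cos φ = 90440.2 m, so Δλ = 96.36 / 90440.2 × 3600 = 3.835″.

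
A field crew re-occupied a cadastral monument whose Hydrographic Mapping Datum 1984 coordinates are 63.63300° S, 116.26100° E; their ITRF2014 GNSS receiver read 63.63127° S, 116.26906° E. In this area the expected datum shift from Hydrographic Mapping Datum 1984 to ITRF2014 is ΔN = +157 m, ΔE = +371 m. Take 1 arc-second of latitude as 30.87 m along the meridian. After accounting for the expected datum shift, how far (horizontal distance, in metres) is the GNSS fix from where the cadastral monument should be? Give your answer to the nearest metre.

Observed coordinate differences: Δφ = +0.00173°, Δλ = +0.00806°.
Converting to metres (1° lat = 111132 m, cos φ = 0.444119): observed ΔN = 192.3 m, observed ΔE = 397.8 m.
Subtracting the expected shift leaves a residual of 192.3 − (157) = 35.3 m north and 397.8 − (371) = 26.8 m east.
Residual distance = √(35.3² + 26.8²) = 44.3 m.

44 m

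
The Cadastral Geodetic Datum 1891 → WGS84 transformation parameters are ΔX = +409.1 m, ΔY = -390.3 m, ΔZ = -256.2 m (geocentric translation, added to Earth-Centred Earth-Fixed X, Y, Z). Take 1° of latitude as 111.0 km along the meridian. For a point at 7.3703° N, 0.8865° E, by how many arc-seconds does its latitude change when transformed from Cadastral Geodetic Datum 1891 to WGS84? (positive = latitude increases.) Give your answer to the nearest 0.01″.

Δφ = -9.92″

sin φ = 0.128282, cos φ = 0.991738, sin λ = 0.015472, cos λ = 0.999880.
North component: ΔN = −sin φ cos λ·ΔX − sin φ sin λ·ΔY + cos φ·ΔZ = −(0.128282)(0.999880)(409.1) − (0.128282)(0.015472)(-390.3) + (0.991738)(-256.2) = -305.78 m.
1° of latitude spans 111000 m, so Δφ = -305.78 / 111000 × 3600 = -9.917″.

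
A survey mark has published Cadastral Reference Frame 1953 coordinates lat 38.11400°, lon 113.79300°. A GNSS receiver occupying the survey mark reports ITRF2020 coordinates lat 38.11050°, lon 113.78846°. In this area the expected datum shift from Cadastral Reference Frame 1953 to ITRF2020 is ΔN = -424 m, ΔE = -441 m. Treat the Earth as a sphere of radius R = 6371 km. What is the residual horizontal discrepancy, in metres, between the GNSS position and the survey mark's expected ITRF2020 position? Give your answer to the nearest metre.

56 m

Observed coordinate differences: Δφ = -0.00350°, Δλ = -0.00454°.
Converting to metres (1° lat = 111195 m, cos φ = 0.786784): observed ΔN = -389.2 m, observed ΔE = -397.2 m.
Subtracting the expected shift leaves a residual of -389.2 − (-424) = 34.8 m north and -397.2 − (-441) = 43.8 m east.
Residual distance = √(34.8² + 43.8²) = 56.0 m.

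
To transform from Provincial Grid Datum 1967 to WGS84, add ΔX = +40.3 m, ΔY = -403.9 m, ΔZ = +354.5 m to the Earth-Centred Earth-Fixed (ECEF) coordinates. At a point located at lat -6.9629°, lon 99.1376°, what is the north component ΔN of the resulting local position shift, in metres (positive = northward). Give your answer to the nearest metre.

ΔN = 303 m

The local north axis is (−sin φ cos λ, −sin φ sin λ, cos φ), giving ΔN = -0.776 − 48.342 + 351.886 = 302.77 m.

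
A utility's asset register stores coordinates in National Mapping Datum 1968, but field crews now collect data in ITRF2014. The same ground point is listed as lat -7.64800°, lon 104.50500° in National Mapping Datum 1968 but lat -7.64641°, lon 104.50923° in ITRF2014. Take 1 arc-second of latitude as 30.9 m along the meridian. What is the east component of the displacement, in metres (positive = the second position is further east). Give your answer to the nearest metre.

Δφ = -7.64641° − -7.64800° = +0.00159°; Δλ = 104.50923° − 104.50500° = +0.00423°.
1° of latitude = 3600 × 30.90 = 111240 m.
ΔN = Δφ × 111240 = 176.9 m; ΔE = Δλ × 111240 × cos(-7.64800°) = +0.00423 × 111240 × 0.991104 = 466.4 m.

ΔE = 466 m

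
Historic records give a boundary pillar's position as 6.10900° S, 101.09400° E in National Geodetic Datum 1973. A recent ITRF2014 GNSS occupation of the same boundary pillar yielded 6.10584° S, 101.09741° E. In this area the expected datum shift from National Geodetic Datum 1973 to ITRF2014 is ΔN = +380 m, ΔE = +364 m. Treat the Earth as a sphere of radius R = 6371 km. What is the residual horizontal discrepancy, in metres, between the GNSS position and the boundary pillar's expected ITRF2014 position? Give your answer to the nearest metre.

31 m

Observed coordinate differences: Δφ = +0.00316°, Δλ = +0.00341°.
Converting to metres (1° lat = 111195 m, cos φ = 0.994321): observed ΔN = 351.4 m, observed ΔE = 377.0 m.
Subtracting the expected shift leaves a residual of 351.4 − (380) = -28.6 m north and 377.0 − (364) = 13.0 m east.
Residual distance = √((-28.6)² + 13.0²) = 31.4 m.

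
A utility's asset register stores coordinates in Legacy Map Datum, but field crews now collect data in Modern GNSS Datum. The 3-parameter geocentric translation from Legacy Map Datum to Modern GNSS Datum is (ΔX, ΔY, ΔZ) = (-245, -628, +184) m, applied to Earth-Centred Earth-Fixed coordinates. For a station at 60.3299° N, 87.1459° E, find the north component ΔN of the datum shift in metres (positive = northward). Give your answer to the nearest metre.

The local north axis is (−sin φ cos λ, −sin φ sin λ, cos φ), giving ΔN = 10.600 + 544.986 + 91.081 = 646.67 m.

ΔN = 647 m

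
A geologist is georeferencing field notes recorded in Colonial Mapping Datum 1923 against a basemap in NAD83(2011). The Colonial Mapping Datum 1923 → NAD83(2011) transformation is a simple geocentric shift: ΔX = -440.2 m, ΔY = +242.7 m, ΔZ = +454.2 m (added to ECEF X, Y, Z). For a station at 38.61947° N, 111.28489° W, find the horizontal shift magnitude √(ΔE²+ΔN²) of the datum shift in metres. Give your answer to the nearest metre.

The local east axis at (φ, λ) is (−sin λ, cos λ, 0), so ΔE = −sin(-111.28489°)·(-440.2) + cos(-111.28489°)·242.7 = -498.27 m.
The local north axis is (−sin φ cos λ, −sin φ sin λ, cos φ), giving ΔN = -99.735 + 141.147 + 354.870 = 396.28 m.
Horizontal magnitude = √(ΔE² + ΔN²) = √((-498.27)² + 396.28²) = 636.64 m.

637 m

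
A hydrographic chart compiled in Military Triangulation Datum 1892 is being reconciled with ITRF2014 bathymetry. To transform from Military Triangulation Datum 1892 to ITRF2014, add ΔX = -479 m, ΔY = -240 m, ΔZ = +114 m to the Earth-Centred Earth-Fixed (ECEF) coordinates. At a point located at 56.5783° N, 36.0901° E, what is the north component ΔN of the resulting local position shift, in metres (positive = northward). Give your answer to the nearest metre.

ΔN = 504 m

At φ = 56.5783°, λ = 36.0901°: sin φ = 0.834639, cos φ = 0.550797, sin λ = 0.589057, cos λ = 0.808092.
ΔN = −sin φ cos λ·ΔX − sin φ sin λ·ΔY + cos φ·ΔZ = −(0.834639)(0.808092)(-479) − (0.834639)(0.589057)(-240) + (0.550797)(114) = 503.86 m.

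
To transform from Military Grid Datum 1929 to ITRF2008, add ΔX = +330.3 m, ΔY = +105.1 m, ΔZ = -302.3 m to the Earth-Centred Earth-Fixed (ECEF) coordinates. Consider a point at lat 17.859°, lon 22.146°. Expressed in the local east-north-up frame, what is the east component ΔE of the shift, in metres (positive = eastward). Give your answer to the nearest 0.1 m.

ΔE = -27.2 m

At φ = 17.859°, λ = 22.146°: sin φ = 0.306676, cos φ = 0.951814, sin λ = 0.376968, cos λ = 0.926226.
ΔE = −sin λ·ΔX + cos λ·ΔY = −(0.376968)·(330.3) + (0.926226)·(105.1) = -27.17 m.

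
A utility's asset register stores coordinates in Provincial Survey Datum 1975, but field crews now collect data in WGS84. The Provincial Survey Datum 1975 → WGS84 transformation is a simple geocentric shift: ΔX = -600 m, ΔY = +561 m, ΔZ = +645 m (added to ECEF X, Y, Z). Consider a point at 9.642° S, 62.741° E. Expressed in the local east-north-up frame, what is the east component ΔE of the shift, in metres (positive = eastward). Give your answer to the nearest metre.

ΔE = 790 m

The local east axis at (φ, λ) is (−sin λ, cos λ, 0), so ΔE = −sin(62.741°)·(-600) + cos(62.741°)·561 = 790.31 m.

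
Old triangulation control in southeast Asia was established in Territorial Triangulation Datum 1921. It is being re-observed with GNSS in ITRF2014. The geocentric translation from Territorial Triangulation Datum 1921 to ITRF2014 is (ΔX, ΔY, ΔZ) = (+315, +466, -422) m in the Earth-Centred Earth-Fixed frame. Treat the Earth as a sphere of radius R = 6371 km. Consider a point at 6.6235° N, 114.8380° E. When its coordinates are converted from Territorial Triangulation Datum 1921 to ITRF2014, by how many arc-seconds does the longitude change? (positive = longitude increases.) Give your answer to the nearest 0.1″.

sin φ = 0.115345, cos φ = 0.993326, sin λ = 0.907499, cos λ = -0.420054.
East component: ΔE = −sin λ·ΔX + cos λ·ΔY = −(0.907499)(315) + (-0.420054)(466) = -481.61 m.
1° of latitude spans πR/180 = 111195 m; at latitude φ, 1° of longitude spans that × cos φ = 110452.8 m, so Δλ = -481.61 / 110452.8 × 3600 = -15.697″.

Δλ = -15.7″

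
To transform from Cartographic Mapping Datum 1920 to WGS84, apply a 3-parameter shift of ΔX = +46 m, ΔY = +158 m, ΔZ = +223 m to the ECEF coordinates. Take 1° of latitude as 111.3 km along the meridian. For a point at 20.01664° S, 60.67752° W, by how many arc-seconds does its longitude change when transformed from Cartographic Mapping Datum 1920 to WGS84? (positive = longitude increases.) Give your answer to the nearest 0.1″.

sin φ = -0.342293, cos φ = 0.939593, sin λ = -0.871877, cos λ = 0.489725.
East component: ΔE = −sin λ·ΔX + cos λ·ΔY = −(-0.871877)(46) + (0.489725)(158) = 117.48 m.
1° of latitude spans 111300 m; at latitude φ, 1° of longitude spans that × cos φ = 104576.7 m, so Δλ = 117.48 / 104576.7 × 3600 = 4.044″.

Δλ = 4.0″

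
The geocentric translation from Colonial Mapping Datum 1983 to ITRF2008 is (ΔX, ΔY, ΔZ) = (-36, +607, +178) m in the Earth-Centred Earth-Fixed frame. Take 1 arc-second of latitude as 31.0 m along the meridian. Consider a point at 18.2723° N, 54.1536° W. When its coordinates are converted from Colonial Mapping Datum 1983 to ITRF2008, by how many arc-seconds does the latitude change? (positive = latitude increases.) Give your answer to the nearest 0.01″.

Δφ = 10.64″

sin φ = 0.313533, cos φ = 0.949577, sin λ = -0.810590, cos λ = 0.585614.
North component: ΔN = −sin φ cos λ·ΔX − sin φ sin λ·ΔY + cos φ·ΔZ = −(0.313533)(0.585614)(-36) − (0.313533)(-0.810590)(607) + (0.949577)(178) = 329.90 m.
1° of latitude spans 3600 × 31.00 = 111600 m, so Δφ = 329.90 / 111600 × 3600 = 10.642″.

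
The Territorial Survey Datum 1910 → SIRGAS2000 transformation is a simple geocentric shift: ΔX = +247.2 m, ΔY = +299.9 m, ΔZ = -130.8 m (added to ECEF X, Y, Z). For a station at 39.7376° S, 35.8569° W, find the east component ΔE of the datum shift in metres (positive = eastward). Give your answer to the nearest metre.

The local east axis at (φ, λ) is (−sin λ, cos λ, 0), so ΔE = −sin(-35.8569°)·247.2 + cos(-35.8569°)·299.9 = 387.86 m.

ΔE = 388 m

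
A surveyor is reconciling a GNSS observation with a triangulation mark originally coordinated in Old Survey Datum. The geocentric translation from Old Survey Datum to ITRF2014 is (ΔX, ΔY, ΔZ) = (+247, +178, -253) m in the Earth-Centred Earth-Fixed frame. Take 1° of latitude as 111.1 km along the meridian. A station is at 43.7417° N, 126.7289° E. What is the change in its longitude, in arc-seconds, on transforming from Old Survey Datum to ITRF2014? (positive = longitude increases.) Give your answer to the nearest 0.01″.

Δλ = -13.65″

sin φ = 0.691408, cos φ = 0.722464, sin λ = 0.801474, cos λ = -0.598029.
East component: ΔE = −sin λ·ΔX + cos λ·ΔY = −(0.801474)(247) + (-0.598029)(178) = -304.41 m.
1° of latitude spans 111100 m; at latitude φ, 1° of longitude spans that × cos φ = 80265.8 m, so Δλ = -304.41 / 80265.8 × 3600 = -13.653″.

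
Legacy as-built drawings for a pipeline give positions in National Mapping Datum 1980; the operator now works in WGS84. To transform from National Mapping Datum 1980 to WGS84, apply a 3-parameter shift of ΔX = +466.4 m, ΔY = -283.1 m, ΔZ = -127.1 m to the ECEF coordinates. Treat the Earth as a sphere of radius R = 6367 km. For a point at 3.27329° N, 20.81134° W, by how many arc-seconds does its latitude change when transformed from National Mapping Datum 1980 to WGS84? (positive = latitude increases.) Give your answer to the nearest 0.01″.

sin φ = 0.057099, cos φ = 0.998369, sin λ = -0.355292, cos λ = 0.934755.
North component: ΔN = −sin φ cos λ·ΔX − sin φ sin λ·ΔY + cos φ·ΔZ = −(0.057099)(0.934755)(466.4) − (0.057099)(-0.355292)(-283.1) + (0.998369)(-127.1) = -157.53 m.
1° of latitude spans πR/180 = 111125 m, so Δφ = -157.53 / 111125 × 3600 = -5.103″.

Δφ = -5.10″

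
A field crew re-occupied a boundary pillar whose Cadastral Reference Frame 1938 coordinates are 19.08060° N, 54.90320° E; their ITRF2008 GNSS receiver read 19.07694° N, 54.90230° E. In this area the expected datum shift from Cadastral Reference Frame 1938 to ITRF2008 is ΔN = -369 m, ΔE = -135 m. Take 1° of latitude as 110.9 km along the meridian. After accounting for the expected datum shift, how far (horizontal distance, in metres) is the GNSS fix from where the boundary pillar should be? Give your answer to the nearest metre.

Observed coordinate differences: Δφ = -0.00366°, Δλ = -0.00090°.
Converting to metres (1° lat = 110900 m, cos φ = 0.945060): observed ΔN = -405.9 m, observed ΔE = -94.3 m.
Subtracting the expected shift leaves a residual of -405.9 − (-369) = -36.9 m north and -94.3 − (-135) = 40.7 m east.
Residual distance = √((-36.9)² + 40.7²) = 54.9 m.

55 m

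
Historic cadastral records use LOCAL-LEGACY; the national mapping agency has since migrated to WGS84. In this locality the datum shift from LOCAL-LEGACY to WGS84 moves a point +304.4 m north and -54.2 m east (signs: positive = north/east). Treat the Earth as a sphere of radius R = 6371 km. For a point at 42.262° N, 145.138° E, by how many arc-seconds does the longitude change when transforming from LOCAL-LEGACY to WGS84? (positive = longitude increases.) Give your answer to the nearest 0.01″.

Δλ = -2.37″

At latitude 42.262°, cos φ = 0.740077.
One radian of longitude at latitude φ spans R cos φ, so Δλ = ΔE / (R cos φ) = -54.2 / (6371000 × 0.740077) = -1.1495e-05 rad = -2.371″.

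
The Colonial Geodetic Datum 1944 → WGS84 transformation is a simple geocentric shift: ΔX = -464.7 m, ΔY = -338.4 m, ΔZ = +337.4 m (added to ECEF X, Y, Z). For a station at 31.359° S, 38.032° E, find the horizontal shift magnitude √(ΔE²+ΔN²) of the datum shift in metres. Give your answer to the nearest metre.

At φ = -31.359°, λ = 38.032°: sin φ = -0.520399, cos φ = 0.853923, sin λ = 0.616101, cos λ = 0.787667.
ΔE = −sin λ·ΔX + cos λ·ΔY = −(0.616101)·(-464.7) + (0.787667)·(-338.4) = 19.76 m.
ΔN = −sin φ cos λ·ΔX − sin φ sin λ·ΔY + cos φ·ΔZ = −(-0.520399)(0.787667)(-464.7) − (-0.520399)(0.616101)(-338.4) + (0.853923)(337.4) = -10.86 m.
Horizontal magnitude = √(ΔE² + ΔN²) = √(19.76² + (-10.86)²) = 22.55 m.

23 m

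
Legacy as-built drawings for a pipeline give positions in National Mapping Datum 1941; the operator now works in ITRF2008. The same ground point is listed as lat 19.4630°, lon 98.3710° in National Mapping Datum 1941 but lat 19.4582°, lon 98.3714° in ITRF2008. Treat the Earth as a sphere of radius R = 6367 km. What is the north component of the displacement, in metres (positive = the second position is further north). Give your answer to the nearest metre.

Δφ = 19.4582° − 19.4630° = -0.0048°; Δλ = 98.3714° − 98.3710° = +0.0004°.
1° along a meridian = πR/180 = 111125 m.
ΔN = Δφ × 111125 = -533.4 m; ΔE = Δλ × 111125 × cos(19.4630°) = +0.0004 × 111125 × 0.942857 = 41.9 m.

ΔN = -533 m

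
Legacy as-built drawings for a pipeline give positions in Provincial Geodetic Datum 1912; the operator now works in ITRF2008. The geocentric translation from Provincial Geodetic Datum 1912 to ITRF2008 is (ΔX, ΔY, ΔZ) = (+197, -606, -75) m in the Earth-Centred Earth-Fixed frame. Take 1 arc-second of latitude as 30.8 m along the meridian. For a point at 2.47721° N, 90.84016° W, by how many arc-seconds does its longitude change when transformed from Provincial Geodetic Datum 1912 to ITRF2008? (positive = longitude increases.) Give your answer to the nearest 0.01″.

Δλ = 6.69″

sin φ = 0.043222, cos φ = 0.999065, sin λ = -0.999892, cos λ = -0.014663.
East component: ΔE = −sin λ·ΔX + cos λ·ΔY = −(-0.999892)(197) + (-0.014663)(-606) = 205.86 m.
1° of latitude spans 3600 × 30.80 = 110880 m; at latitude φ, 1° of longitude spans that × cos φ = 110776.4 m, so Δλ = 205.86 / 110776.4 × 3600 = 6.690″.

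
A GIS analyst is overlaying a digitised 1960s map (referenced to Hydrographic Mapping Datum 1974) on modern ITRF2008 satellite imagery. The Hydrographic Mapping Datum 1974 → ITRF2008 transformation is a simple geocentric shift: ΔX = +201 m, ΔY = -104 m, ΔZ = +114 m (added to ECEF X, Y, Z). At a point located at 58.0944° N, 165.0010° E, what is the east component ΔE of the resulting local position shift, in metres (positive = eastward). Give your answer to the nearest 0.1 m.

ΔE = 48.4 m

At φ = 58.0944°, λ = 165.0010°: sin φ = 0.848920, cos φ = 0.528521, sin λ = 0.258802, cos λ = -0.965930.
ΔE = −sin λ·ΔX + cos λ·ΔY = −(0.258802)·(201) + (-0.965930)·(-104) = 48.44 m.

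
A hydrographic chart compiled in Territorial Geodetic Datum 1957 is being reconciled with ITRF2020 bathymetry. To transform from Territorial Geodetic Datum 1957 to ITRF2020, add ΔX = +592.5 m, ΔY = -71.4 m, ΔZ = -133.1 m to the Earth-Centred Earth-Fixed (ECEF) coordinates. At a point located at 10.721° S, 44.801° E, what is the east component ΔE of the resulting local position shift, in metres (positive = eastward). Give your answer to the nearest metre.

ΔE = -468 m

The local east axis at (φ, λ) is (−sin λ, cos λ, 0), so ΔE = −sin(44.801°)·592.5 + cos(44.801°)·(-71.4) = -468.17 m.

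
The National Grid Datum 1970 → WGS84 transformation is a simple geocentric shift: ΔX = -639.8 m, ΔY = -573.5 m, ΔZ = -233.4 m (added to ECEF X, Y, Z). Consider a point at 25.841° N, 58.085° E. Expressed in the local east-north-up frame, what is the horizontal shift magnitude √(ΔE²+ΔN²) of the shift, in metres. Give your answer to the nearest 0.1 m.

The local east axis at (φ, λ) is (−sin λ, cos λ, 0), so ΔE = −sin(58.085°)·(-639.8) + cos(58.085°)·(-573.5) = 239.90 m.
The local north axis is (−sin φ cos λ, −sin φ sin λ, cos φ), giving ΔN = 147.429 + 212.187 − 210.062 = 149.55 m.
Horizontal magnitude = √(ΔE² + ΔN²) = √(239.90² + 149.55²) = 282.70 m.

282.7 m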